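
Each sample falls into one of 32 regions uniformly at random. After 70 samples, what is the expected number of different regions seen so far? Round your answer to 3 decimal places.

28.533

For each region, P(seen in 70 samples) = 1 - (31/32)^70 = 0.8917.
By linearity of expectation, E[distinct seen] = 32·(1 - (31/32)^70) = 28.5329.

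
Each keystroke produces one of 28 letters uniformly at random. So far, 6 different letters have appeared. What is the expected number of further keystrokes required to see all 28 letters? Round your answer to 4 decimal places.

The wait to go from k to k+1 distinct letters is geometric with mean 28/(28-k).
Sum over k = 6,...,27: E = 28/22 + 28/21 + 28/20 + ... + 28/2 + 28/1 = 103.34277.

103.3428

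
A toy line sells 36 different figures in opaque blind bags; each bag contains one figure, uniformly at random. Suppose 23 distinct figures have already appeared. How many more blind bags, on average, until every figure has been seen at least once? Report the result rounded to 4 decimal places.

114.4848

From k distinct to k+1 distinct takes on average 36/(36-k) blind bags.
Sum over k = 23,...,35: E = 36/13 + 36/12 + 36/11 + ... + 36/2 + 36/1 = 114.48482.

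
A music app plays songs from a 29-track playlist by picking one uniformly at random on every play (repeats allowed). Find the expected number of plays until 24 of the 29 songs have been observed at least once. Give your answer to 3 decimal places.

Going from k to k+1 distinct takes a geometric number of plays with mean 29/(29-k).
Sum over k = 0,...,23: E = 29/29 + 29/28 + 29/27 + ... + 29/7 + 29/6 = 48.6713.

48.671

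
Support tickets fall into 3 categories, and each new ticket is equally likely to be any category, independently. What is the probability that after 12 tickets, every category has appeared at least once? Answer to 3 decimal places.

By inclusion–exclusion over which categories are missing,
P(all seen) = Σ_{j=0}^{3} (-1)^j C(3,j)((3-j)/3)^12
= 1.0000 - 0.0231 + 0.0000 - 0.0000
= 0.9769.

0.977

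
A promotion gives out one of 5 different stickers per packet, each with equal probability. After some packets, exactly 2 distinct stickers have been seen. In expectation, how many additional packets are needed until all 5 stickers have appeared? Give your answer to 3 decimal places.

9.167

With k distinct stickers already seen, the next new one takes an expected 5/(5-k) packets.
Sum over k = 2,...,4: E = 5/3 + 5/2 + 5/1 = 9.1667.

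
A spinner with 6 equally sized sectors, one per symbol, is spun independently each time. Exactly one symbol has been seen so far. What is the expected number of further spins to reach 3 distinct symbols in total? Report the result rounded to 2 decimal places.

2.70

The wait to go from k to k+1 distinct symbols is geometric with mean 6/(6-k).
Sum over k = 1,...,2: E = 6/5 + 6/4 = 2.700.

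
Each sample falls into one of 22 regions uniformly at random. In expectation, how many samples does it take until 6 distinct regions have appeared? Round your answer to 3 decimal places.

Going from k to k+1 distinct takes a geometric number of samples with mean 22/(22-k).
Sum over k = 0,...,5: E = 22/22 + 22/21 + 22/20 + 22/19 + 22/18 + 22/17 = 6.8219.

6.822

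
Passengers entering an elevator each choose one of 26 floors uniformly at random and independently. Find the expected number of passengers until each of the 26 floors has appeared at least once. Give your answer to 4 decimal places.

After k distinct floors have appeared, the next passenger gives a new one with probability (26-k)/26, so the expected wait for the (k+1)-th is 26/(26-k).
E[T] = 26/26 + 26/25 + 26/24 + ... + 26/2 + 26/1 = 26·H_{26}.
H_{26} = 3.85442, so E[T] = 100.21491.

100.2149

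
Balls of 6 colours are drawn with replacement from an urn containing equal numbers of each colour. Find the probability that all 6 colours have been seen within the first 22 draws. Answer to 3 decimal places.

0.893

Let A_i be the event that colour i is missing after 22 draws. By inclusion–exclusion on the A_i,
P(all seen) = Σ_{j=0}^{6} (-1)^j C(6,j)((6-j)/6)^22
= 1.0000 - 0.1087 + 0.0020 - 0.0000 + 0.0000 - 0.0000 + 0.0000
= 0.8933.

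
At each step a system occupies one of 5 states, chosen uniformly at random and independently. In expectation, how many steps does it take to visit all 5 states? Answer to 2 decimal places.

11.42

The wait to go from k to k+1 distinct states is geometric with mean 5/(5-k).
E[T] = 5/5 + 5/4 + 5/3 + 5/2 + 5/1 = 5·H_{5}.
H_{5} = 2.283, so E[T] = 11.417.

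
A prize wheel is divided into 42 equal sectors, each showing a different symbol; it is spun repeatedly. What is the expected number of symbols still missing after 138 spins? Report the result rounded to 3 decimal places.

For each symbol, P(unseen after 138) = (41/42)^138 = 0.0360.
By linearity of expectation, E[unseen] = 42·(41/42)^138 = 1.5101.

1.510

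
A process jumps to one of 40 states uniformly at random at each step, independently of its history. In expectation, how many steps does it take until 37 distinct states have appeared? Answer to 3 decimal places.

With k distinct states already seen, the next new one arrives after an expected 40/(40-k) steps.
Sum over k = 0,...,36: E = 40/40 + 40/39 + 40/38 + ... + 40/5 + 40/4 = 97.8084.

97.808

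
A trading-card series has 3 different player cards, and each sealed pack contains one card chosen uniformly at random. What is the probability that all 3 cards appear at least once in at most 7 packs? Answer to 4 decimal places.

0.8258

By inclusion–exclusion over which cards are missing,
P(all seen) = Σ_{j=0}^{3} (-1)^j C(3,j)((3-j)/3)^7
= 1.00000 - 0.17558 + 0.00137 - 0.00000
= 0.82579.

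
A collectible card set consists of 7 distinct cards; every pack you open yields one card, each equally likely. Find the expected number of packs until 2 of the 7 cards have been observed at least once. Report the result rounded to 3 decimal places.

With k distinct cards already seen, the next new one arrives after an expected 7/(7-k) packs.
Sum over k = 0,...,1: E = 7/7 + 7/6 = 2.1667.

2.167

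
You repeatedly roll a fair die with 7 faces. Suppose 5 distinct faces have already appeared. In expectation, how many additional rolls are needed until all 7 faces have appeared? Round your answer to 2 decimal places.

With k distinct faces already seen, the next new one takes an expected 7/(7-k) rolls.
Sum over k = 5,...,6: E = 7/2 + 7/1 = 10.500.

10.50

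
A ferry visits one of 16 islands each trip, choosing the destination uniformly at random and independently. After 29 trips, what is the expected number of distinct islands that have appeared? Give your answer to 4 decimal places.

For each island, P(seen in 29 trips) = 1 - (15/16)^29 = 0.84613.
By linearity of expectation, E[distinct seen] = 16·(1 - (15/16)^29) = 13.53801.

13.5380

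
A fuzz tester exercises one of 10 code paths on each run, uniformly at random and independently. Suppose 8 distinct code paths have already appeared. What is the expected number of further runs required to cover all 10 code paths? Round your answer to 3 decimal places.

With k distinct code paths already seen, the next new one takes an expected 10/(10-k) runs.
Sum over k = 8,...,9: E = 10/2 + 10/1 = 15.0000.

15.000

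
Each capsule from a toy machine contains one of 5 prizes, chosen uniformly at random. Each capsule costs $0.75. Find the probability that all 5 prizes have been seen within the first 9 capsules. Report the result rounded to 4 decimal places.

0.4271

Let A_i be the event that prize i is missing after 9 capsules. By inclusion–exclusion on the A_i,
P(all seen) = Σ_{j=0}^{5} (-1)^j C(5,j)((5-j)/5)^9
= 1.00000 - 0.67109 + 0.10078 - 0.00262 + 0.00000 - 0.00000
= 0.42707.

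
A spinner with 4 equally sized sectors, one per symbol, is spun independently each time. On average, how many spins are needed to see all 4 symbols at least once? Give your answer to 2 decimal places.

Split into phases: going from k distinct to k+1 distinct takes on average 4/(4-k) spins.
E[T] = 4/4 + 4/3 + 4/2 + 4/1 = 4·H_{4}.
H_{4} = 2.083, so E[T] = 8.333.

8.33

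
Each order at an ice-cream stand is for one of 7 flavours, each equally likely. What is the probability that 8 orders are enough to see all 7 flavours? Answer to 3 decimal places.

0.024

Let A_i be the event that flavour i is missing after 8 orders. By inclusion–exclusion on the A_i,
P(all seen) = Σ_{j=0}^{7} (-1)^j C(7,j)((7-j)/7)^8
= 1.0000 - 2.0395 + 1.4230 - 0.3979 + 0.0398 - 0.0009 + 0.0000 - 0.0000
= 0.0245.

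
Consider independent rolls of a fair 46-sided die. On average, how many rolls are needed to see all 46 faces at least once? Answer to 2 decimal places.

Split into phases: going from k distinct to k+1 distinct takes on average 46/(46-k) rolls.
E[T] = 46/46 + 46/45 + 46/44 + ... + 46/2 + 46/1 = 46·H_{46}.
H_{46} = 4.417, so E[T] = 203.168.

203.17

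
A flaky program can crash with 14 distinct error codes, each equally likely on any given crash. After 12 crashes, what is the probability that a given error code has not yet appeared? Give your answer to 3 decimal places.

On each crash the fixed error code fails to appear with probability 13/14.
P(still missing after 12) = (13/14)^12 = 0.4109.

0.411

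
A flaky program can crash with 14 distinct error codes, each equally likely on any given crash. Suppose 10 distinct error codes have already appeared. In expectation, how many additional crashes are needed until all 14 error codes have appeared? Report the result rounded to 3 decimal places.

29.167

From k distinct to k+1 distinct takes on average 14/(14-k) crashes.
Sum over k = 10,...,13: E = 14/4 + 14/3 + 14/2 + 14/1 = 29.1667.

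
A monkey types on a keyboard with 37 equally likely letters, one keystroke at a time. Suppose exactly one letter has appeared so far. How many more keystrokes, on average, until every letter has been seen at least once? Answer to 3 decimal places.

154.459

With k distinct letters already seen, the next new one takes an expected 37/(37-k) keystrokes.
Sum over k = 1,...,36: E = 37/36 + 37/35 + 37/34 + ... + 37/2 + 37/1 = 154.4587.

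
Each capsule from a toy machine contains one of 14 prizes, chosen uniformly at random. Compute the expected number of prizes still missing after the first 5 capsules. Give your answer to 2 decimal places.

9.67

For each prize, P(unseen after 5) = (13/14)^5 = 0.690.
By linearity of expectation, E[unseen] = 14·(13/14)^5 = 9.665.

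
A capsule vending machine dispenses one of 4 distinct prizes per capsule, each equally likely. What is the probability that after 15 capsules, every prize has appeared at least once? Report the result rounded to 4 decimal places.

By inclusion–exclusion over which prizes are missing,
P(all seen) = Σ_{j=0}^{4} (-1)^j C(4,j)((4-j)/4)^15
= 1.00000 - 0.05345 + 0.00018 - 0.00000 + 0.00000
= 0.94673.

0.9467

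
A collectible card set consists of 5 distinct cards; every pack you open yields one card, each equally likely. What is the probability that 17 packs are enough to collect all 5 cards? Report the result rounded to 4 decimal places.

By inclusion–exclusion over which cards are missing,
P(all seen) = Σ_{j=0}^{5} (-1)^j C(5,j)((5-j)/5)^17
= 1.00000 - 0.11259 + 0.00169 - 0.00000 + 0.00000 - 0.00000
= 0.88910.

0.8891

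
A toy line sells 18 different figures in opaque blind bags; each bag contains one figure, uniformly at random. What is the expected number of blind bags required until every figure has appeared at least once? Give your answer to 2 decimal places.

Split into phases: going from k distinct to k+1 distinct takes on average 18/(18-k) blind bags.
E[T] = 18/18 + 18/17 + 18/16 + ... + 18/2 + 18/1 = 18·H_{18}.
H_{18} = 3.495, so E[T] = 62.912.

62.91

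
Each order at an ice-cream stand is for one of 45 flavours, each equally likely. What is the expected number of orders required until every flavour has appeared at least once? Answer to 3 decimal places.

Split into phases: going from k distinct to k+1 distinct takes on average 45/(45-k) orders.
E[T] = 45/45 + 45/44 + 45/43 + ... + 45/2 + 45/1 = 45·H_{45}.
H_{45} = 4.3949, so E[T] = 197.7727.

197.773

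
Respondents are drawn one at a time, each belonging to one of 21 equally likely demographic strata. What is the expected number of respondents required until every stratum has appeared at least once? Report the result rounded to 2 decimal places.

76.55

Split into phases: going from k distinct to k+1 distinct takes on average 21/(21-k) respondents.
E[T] = 21/21 + 21/20 + 21/19 + ... + 21/2 + 21/1 = 21·H_{21}.
H_{21} = 3.645, so E[T] = 76.553.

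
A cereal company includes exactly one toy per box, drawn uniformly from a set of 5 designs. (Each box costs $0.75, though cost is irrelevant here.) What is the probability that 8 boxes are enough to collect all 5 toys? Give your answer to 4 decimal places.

0.3226

Let A_i be the event that toy i is missing after 8 boxes. By inclusion–exclusion on the A_i,
P(all seen) = Σ_{j=0}^{5} (-1)^j C(5,j)((5-j)/5)^8
= 1.00000 - 0.83886 + 0.16796 - 0.00655 + 0.00001 - 0.00000
= 0.32256.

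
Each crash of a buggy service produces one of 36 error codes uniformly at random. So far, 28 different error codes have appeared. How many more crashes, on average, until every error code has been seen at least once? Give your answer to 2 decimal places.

97.84

The wait to go from k to k+1 distinct error codes is geometric with mean 36/(36-k).
Sum over k = 28,...,35: E = 36/8 + 36/7 + 36/6 + ... + 36/2 + 36/1 = 97.843.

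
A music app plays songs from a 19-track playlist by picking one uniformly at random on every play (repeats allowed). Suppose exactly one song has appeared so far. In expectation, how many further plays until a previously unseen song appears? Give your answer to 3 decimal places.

1.056

Each play yields a new song with probability (19-1)/19 = 18/19, so the wait is geometric with mean 19/18.
E = 19/18 = 1.0556.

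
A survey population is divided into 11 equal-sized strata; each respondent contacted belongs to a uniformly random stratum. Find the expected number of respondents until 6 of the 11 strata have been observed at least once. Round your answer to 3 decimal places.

8.102

Going from k to k+1 distinct takes a geometric number of respondents with mean 11/(11-k).
Sum over k = 0,...,5: E = 11/11 + 11/10 + 11/9 + 11/8 + 11/7 + 11/6 = 8.1020.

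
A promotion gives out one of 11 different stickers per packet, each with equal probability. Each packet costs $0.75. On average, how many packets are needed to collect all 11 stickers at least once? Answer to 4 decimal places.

The wait to go from k to k+1 distinct stickers is geometric with mean 11/(11-k).
E[T] = 11/11 + 11/10 + 11/9 + ... + 11/2 + 11/1 = 11·H_{11}.
H_{11} = 3.01988, so E[T] = 33.21865.

33.2187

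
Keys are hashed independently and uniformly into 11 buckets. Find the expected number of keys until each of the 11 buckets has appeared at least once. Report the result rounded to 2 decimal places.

After k distinct buckets have appeared, the next key gives a new one with probability (11-k)/11, so the expected wait for the (k+1)-th is 11/(11-k).
E[T] = 11/11 + 11/10 + 11/9 + ... + 11/2 + 11/1 = 11·H_{11}.
H_{11} = 3.020, so E[T] = 33.219.

33.22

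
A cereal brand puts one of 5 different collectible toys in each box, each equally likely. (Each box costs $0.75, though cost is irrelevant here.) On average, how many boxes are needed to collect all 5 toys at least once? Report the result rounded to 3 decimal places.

The wait to go from k to k+1 distinct toys is geometric with mean 5/(5-k).
E[T] = 5/5 + 5/4 + 5/3 + 5/2 + 5/1 = 5·H_{5}.
H_{5} = 2.2833, so E[T] = 11.4167.

11.417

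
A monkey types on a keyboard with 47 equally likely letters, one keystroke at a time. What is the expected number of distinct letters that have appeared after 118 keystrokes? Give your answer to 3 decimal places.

43.285

For each letter, P(seen in 118 keystrokes) = 1 - (46/47)^118 = 0.9210.
By linearity of expectation, E[distinct seen] = 47·(1 - (46/47)^118) = 43.2849.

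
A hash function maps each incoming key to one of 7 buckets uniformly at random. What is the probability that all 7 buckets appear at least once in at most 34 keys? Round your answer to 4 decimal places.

0.9632

By inclusion–exclusion over which buckets are missing,
P(all seen) = Σ_{j=0}^{7} (-1)^j C(7,j)((7-j)/7)^34
= 1.00000 - 0.03706 + 0.00023 - 0.00000 + 0.00000 - 0.00000 + 0.00000 - 0.00000
= 0.96317.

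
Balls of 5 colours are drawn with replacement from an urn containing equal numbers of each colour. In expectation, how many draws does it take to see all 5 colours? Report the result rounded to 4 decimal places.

11.4167

The wait to go from k to k+1 distinct colours is geometric with mean 5/(5-k).
E[T] = 5/5 + 5/4 + 5/3 + 5/2 + 5/1 = 5·H_{5}.
H_{5} = 2.28333, so E[T] = 11.41667.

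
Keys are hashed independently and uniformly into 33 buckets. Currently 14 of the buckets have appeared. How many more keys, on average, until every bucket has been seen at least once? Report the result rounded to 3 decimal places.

The wait to go from k to k+1 distinct buckets is geometric with mean 33/(33-k).
Sum over k = 14,...,32: E = 33/19 + 33/18 + 33/17 + ... + 33/2 + 33/1 = 117.0754.

117.075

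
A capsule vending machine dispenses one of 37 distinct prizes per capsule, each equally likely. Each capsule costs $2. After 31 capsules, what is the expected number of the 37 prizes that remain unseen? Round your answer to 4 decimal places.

15.8243

For each prize, P(unseen after 31) = (36/37)^31 = 0.42769.
By linearity of expectation, E[unseen] = 37·(36/37)^31 = 15.82435.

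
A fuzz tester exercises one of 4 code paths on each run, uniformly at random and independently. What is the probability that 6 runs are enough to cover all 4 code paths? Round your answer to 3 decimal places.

By inclusion–exclusion over which code paths are missing,
P(all seen) = Σ_{j=0}^{4} (-1)^j C(4,j)((4-j)/4)^6
= 1.0000 - 0.7119 + 0.0938 - 0.0010 + 0.0000
= 0.3809.

0.381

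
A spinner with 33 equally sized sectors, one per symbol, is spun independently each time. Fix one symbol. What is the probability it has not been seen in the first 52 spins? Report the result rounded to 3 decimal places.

0.202

Each spin misses the fixed symbol with probability (33-1)/33 = 32/33, independently.
P(still missing after 52) = (32/33)^52 = 0.2019.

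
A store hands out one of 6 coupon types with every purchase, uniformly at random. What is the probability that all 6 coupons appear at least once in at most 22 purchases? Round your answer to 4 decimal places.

Let A_i be the event that coupon i is missing after 22 purchases. By inclusion–exclusion on the A_i,
P(all seen) = Σ_{j=0}^{6} (-1)^j C(6,j)((6-j)/6)^22
= 1.00000 - 0.10868 + 0.00200 - 0.00000 + 0.00000 - 0.00000 + 0.00000
= 0.89332.

0.8933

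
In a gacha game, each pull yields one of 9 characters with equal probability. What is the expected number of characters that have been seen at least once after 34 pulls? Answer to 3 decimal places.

8.836

For each character, P(seen in 34 pulls) = 1 - (8/9)^34 = 0.9818.
By linearity of expectation, E[distinct seen] = 9·(1 - (8/9)^34) = 8.8359.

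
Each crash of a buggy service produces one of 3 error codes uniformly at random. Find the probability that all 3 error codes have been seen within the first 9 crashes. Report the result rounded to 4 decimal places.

Let A_i be the event that error code i is missing after 9 crashes. By inclusion–exclusion on the A_i,
P(all seen) = Σ_{j=0}^{3} (-1)^j C(3,j)((3-j)/3)^9
= 1.00000 - 0.07804 + 0.00015 - 0.00000
= 0.92212.

0.9221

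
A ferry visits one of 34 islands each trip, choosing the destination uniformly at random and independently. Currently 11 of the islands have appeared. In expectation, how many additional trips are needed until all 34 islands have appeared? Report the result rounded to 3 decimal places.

From k distinct to k+1 distinct takes on average 34/(34-k) trips.
Sum over k = 11,...,33: E = 34/23 + 34/22 + 34/21 + ... + 34/2 + 34/1 = 126.9659.

126.966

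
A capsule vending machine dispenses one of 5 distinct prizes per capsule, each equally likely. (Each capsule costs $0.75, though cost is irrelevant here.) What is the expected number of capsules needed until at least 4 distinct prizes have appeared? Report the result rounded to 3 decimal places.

Going from k to k+1 distinct takes a geometric number of capsules with mean 5/(5-k).
Sum over k = 0,...,3: E = 5/5 + 5/4 + 5/3 + 5/2 = 6.4167.

6.417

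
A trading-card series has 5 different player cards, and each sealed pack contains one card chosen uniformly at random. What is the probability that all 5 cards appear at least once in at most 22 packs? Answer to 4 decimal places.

By inclusion–exclusion over which cards are missing,
P(all seen) = Σ_{j=0}^{5} (-1)^j C(5,j)((5-j)/5)^22
= 1.00000 - 0.03689 + 0.00013 - 0.00000 + 0.00000 - 0.00000
= 0.96324.

0.9632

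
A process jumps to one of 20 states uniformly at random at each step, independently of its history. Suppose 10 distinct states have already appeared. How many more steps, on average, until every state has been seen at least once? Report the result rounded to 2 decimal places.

With k distinct states already seen, the next new one takes an expected 20/(20-k) steps.
Sum over k = 10,...,19: E = 20/10 + 20/9 + 20/8 + ... + 20/2 + 20/1 = 58.579.

58.58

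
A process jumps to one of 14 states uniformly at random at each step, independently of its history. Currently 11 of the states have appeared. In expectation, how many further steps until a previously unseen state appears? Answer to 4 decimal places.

4.6667

The number of steps until the next new state is geometric with success probability 3/14, so its mean is 14/3.
E = 14/3 = 4.66667.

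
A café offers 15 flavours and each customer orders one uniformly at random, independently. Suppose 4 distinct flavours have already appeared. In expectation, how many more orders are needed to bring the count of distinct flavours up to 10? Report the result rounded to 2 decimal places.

11.05

From k distinct to k+1 distinct takes on average 15/(15-k) orders.
Sum over k = 4,...,9: E = 15/11 + 15/10 + 15/9 + 15/8 + 15/7 + 15/6 = 11.048.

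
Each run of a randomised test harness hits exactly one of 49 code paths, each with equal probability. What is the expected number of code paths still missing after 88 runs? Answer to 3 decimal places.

7.983

For each code path, P(unseen after 88) = (48/49)^88 = 0.1629.
By linearity of expectation, E[unseen] = 49·(48/49)^88 = 7.9831.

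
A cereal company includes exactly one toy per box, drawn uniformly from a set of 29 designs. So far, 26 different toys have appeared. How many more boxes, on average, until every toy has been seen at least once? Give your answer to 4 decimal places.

53.1667

From k distinct to k+1 distinct takes on average 29/(29-k) boxes.
Sum over k = 26,...,28: E = 29/3 + 29/2 + 29/1 = 53.16667.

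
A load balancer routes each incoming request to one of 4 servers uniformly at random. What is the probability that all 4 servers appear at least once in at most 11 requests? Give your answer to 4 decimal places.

0.8340

Let A_i be the event that server i is missing after 11 requests. By inclusion–exclusion on the A_i,
P(all seen) = Σ_{j=0}^{4} (-1)^j C(4,j)((4-j)/4)^11
= 1.00000 - 0.16894 + 0.00293 - 0.00000 + 0.00000
= 0.83399.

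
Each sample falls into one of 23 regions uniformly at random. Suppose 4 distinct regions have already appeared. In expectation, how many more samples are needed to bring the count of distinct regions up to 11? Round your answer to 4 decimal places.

10.2242

From k distinct to k+1 distinct takes on average 23/(23-k) samples.
Sum over k = 4,...,10: E = 23/19 + 23/18 + 23/17 + ... + 23/14 + 23/13 = 10.22417.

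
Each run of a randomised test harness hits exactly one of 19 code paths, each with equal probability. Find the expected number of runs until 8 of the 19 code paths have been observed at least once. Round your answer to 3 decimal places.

With k distinct code paths already seen, the next new one arrives after an expected 19/(19-k) runs.
Sum over k = 0,...,7: E = 19/19 + 19/18 + 19/17 + ... + 19/13 + 19/12 = 10.0294.

10.029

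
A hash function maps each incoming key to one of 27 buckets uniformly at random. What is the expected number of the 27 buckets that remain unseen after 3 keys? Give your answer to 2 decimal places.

For each bucket, P(unseen after 3) = (26/27)^3 = 0.893.
By linearity of expectation, E[unseen] = 27·(26/27)^3 = 24.110.

24.11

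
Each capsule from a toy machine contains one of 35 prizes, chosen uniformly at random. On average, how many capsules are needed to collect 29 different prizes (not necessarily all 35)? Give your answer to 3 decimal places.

59.387

Going from k to k+1 distinct takes a geometric number of capsules with mean 35/(35-k).
Sum over k = 0,...,28: E = 35/35 + 35/34 + 35/33 + ... + 35/8 + 35/7 = 59.3873.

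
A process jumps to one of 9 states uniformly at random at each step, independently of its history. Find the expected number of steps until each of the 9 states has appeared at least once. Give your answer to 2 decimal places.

25.46

Split into phases: going from k distinct to k+1 distinct takes on average 9/(9-k) steps.
E[T] = 9/9 + 9/8 + 9/7 + ... + 9/2 + 9/1 = 9·H_{9}.
H_{9} = 2.829, so E[T] = 25.461.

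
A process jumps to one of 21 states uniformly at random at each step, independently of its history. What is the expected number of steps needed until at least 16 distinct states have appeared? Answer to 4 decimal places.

28.6025

With k distinct states already seen, the next new one arrives after an expected 21/(21-k) steps.
Sum over k = 0,...,15: E = 21/21 + 21/20 + 21/19 + ... + 21/7 + 21/6 = 28.60253.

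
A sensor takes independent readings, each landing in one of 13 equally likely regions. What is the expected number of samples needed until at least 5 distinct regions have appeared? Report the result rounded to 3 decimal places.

With k distinct regions already seen, the next new one arrives after an expected 13/(13-k) samples.
Sum over k = 0,...,4: E = 13/13 + 13/12 + 13/11 + 13/10 + 13/9 = 6.0096.

6.010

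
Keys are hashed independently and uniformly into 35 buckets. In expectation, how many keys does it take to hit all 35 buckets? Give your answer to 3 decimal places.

145.137

The wait to go from k to k+1 distinct buckets is geometric with mean 35/(35-k).
E[T] = 35/35 + 35/34 + 35/33 + ... + 35/2 + 35/1 = 35·H_{35}.
H_{35} = 4.1468, so E[T] = 145.1373.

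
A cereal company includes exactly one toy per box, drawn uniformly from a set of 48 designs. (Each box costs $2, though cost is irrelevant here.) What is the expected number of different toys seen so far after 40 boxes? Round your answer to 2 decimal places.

For each toy, P(seen in 40 boxes) = 1 - (47/48)^40 = 0.569.
By linearity of expectation, E[distinct seen] = 48·(1 - (47/48)^40) = 27.322.

27.32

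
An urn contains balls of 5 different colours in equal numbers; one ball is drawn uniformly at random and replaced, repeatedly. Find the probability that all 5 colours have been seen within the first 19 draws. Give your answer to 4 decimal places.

Let A_i be the event that colour i is missing after 19 draws. By inclusion–exclusion on the A_i,
P(all seen) = Σ_{j=0}^{5} (-1)^j C(5,j)((5-j)/5)^19
= 1.00000 - 0.07206 + 0.00061 - 0.00000 + 0.00000 - 0.00000
= 0.92855.

0.9286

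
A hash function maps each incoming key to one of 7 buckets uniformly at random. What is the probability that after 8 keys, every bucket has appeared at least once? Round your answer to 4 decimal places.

0.0245

Let A_i be the event that bucket i is missing after 8 keys. By inclusion–exclusion on the A_i,
P(all seen) = Σ_{j=0}^{7} (-1)^j C(7,j)((7-j)/7)^8
= 1.00000 - 2.03950 + 1.42297 - 0.39789 + 0.03983 - 0.00093 + 0.00000 - 0.00000
= 0.02448.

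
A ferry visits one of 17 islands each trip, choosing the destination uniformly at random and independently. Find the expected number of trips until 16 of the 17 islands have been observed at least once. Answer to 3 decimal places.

41.472

With k distinct islands already seen, the next new one arrives after an expected 17/(17-k) trips.
Sum over k = 0,...,15: E = 17/17 + 17/16 + 17/15 + ... + 17/3 + 17/2 = 41.4724.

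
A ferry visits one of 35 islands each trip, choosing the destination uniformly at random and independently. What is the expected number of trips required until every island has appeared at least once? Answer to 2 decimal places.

145.14

After k distinct islands have appeared, the next trip gives a new one with probability (35-k)/35, so the expected wait for the (k+1)-th is 35/(35-k).
E[T] = 35/35 + 35/34 + 35/33 + ... + 35/2 + 35/1 = 35·H_{35}.
H_{35} = 4.147, so E[T] = 145.137.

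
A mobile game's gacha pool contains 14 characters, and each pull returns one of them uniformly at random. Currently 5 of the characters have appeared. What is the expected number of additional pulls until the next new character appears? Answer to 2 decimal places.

Each pull yields a new character with probability (14-5)/14 = 9/14, so the wait is geometric with mean 14/9.
E = 14/9 = 1.556.

1.56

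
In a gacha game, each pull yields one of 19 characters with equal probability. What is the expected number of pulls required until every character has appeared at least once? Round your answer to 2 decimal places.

The wait to go from k to k+1 distinct characters is geometric with mean 19/(19-k).
E[T] = 19/19 + 19/18 + 19/17 + ... + 19/2 + 19/1 = 19·H_{19}.
H_{19} = 3.548, so E[T] = 67.407.

67.41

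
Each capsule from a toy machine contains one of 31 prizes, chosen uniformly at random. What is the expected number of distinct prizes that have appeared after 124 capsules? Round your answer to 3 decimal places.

30.468

For each prize, P(seen in 124 capsules) = 1 - (30/31)^124 = 0.9829.
By linearity of expectation, E[distinct seen] = 31·(1 - (30/31)^124) = 30.4684.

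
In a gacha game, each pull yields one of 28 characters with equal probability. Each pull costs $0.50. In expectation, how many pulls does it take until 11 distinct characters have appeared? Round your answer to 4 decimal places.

13.6533

Going from k to k+1 distinct takes a geometric number of pulls with mean 28/(28-k).
Sum over k = 0,...,10: E = 28/28 + 28/27 + 28/26 + ... + 28/19 + 28/18 = 13.65332.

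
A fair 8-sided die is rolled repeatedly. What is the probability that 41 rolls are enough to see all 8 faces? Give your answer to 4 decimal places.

Let A_i be the event that face i is missing after 41 rolls. By inclusion–exclusion on the A_i,
P(all seen) = Σ_{j=0}^{8} (-1)^j C(8,j)((8-j)/8)^41
= 1.00000 - 0.03353 + 0.00021 - 0.00000 + 0.00000 - 0.00000 + 0.00000 - 0.00000 + 0.00000
= 0.96668.

0.9667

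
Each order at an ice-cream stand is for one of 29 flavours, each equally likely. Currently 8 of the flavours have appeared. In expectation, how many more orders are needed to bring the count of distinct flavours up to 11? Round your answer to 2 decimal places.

4.36

The wait to go from k to k+1 distinct flavours is geometric with mean 29/(29-k).
Sum over k = 8,...,10: E = 29/21 + 29/20 + 29/19 = 4.357.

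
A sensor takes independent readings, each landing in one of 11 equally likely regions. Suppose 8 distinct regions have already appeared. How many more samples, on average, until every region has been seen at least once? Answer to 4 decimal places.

20.1667

The wait to go from k to k+1 distinct regions is geometric with mean 11/(11-k).
Sum over k = 8,...,10: E = 11/3 + 11/2 + 11/1 = 20.16667.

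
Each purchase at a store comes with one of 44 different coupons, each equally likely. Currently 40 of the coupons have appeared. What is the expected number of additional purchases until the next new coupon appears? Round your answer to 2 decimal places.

The number of purchases until the next new coupon is geometric with success probability 4/44, so its mean is 44/4.
E = 44/4 = 11.000.

11.00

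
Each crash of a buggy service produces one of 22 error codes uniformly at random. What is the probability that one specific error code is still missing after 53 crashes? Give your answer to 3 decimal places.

Each crash misses the fixed error code with probability (22-1)/22 = 21/22, independently.
P(still missing after 53) = (21/22)^53 = 0.0850.

0.085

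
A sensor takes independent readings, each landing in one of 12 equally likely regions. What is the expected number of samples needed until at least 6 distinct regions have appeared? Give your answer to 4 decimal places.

7.8385

With k distinct regions already seen, the next new one arrives after an expected 12/(12-k) samples.
Sum over k = 0,...,5: E = 12/12 + 12/11 + 12/10 + 12/9 + 12/8 + 12/7 = 7.83853.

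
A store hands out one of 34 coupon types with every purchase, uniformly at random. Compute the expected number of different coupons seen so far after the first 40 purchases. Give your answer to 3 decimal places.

23.699

For each coupon, P(seen in 40 purchases) = 1 - (33/34)^40 = 0.6970.
By linearity of expectation, E[distinct seen] = 34·(1 - (33/34)^40) = 23.6990.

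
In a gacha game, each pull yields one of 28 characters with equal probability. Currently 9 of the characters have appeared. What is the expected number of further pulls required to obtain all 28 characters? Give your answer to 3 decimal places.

The wait to go from k to k+1 distinct characters is geometric with mean 28/(28-k).
Sum over k = 9,...,27: E = 28/19 + 28/18 + 28/17 + ... + 28/2 + 28/1 = 99.3367.

99.337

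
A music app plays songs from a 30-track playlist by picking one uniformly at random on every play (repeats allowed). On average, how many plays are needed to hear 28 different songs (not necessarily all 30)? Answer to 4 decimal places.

74.8496

With k distinct songs already seen, the next new one arrives after an expected 30/(30-k) plays.
Sum over k = 0,...,27: E = 30/30 + 30/29 + 30/28 + ... + 30/4 + 30/3 = 74.84961.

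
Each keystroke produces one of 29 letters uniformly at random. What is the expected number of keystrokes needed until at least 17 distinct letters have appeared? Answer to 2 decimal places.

With k distinct letters already seen, the next new one arrives after an expected 29/(29-k) keystrokes.
Sum over k = 0,...,16: E = 29/29 + 29/28 + 29/27 + ... + 29/14 + 29/13 = 24.895.

24.89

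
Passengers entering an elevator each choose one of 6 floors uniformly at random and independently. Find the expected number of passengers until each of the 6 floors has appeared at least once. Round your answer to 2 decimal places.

The wait to go from k to k+1 distinct floors is geometric with mean 6/(6-k).
E[T] = 6/6 + 6/5 + 6/4 + 6/3 + 6/2 + 6/1 = 6·H_{6}.
H_{6} = 2.450, so E[T] = 14.700.

14.70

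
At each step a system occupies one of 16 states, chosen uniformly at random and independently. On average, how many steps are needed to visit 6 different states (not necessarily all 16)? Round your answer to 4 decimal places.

With k distinct states already seen, the next new one arrives after an expected 16/(16-k) steps.
Sum over k = 0,...,5: E = 16/16 + 16/15 + 16/14 + 16/13 + 16/12 + 16/11 = 7.22817.

7.2282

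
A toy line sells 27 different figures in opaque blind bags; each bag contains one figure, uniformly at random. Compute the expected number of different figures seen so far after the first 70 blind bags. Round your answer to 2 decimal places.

25.08

For each figure, P(seen in 70 blind bags) = 1 - (26/27)^70 = 0.929.
By linearity of expectation, E[distinct seen] = 27·(1 - (26/27)^70) = 25.077.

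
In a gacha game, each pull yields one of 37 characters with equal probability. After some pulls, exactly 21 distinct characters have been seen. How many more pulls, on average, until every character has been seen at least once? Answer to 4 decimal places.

The wait to go from k to k+1 distinct characters is geometric with mean 37/(37-k).
Sum over k = 21,...,36: E = 37/16 + 37/15 + 37/14 + ... + 37/2 + 37/1 = 125.08697.

125.0870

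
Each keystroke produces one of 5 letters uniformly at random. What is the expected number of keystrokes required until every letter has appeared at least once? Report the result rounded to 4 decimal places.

Split into phases: going from k distinct to k+1 distinct takes on average 5/(5-k) keystrokes.
E[T] = 5/5 + 5/4 + 5/3 + 5/2 + 5/1 = 5·H_{5}.
H_{5} = 2.28333, so E[T] = 11.41667.

11.4167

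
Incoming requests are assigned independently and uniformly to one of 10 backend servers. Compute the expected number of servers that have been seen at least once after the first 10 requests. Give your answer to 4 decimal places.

For each server, P(seen in 10 requests) = 1 - (9/10)^10 = 0.65132.
By linearity of expectation, E[distinct seen] = 10·(1 - (9/10)^10) = 6.51322.

6.5132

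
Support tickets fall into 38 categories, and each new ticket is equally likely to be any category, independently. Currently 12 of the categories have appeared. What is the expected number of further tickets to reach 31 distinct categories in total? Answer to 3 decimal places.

47.939

The wait to go from k to k+1 distinct categories is geometric with mean 38/(38-k).
Sum over k = 12,...,30: E = 38/26 + 38/25 + 38/24 + ... + 38/9 + 38/8 = 47.9394.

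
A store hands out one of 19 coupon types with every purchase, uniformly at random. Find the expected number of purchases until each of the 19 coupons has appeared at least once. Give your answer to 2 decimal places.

67.41

Split into phases: going from k distinct to k+1 distinct takes on average 19/(19-k) purchases.
E[T] = 19/19 + 19/18 + 19/17 + ... + 19/2 + 19/1 = 19·H_{19}.
H_{19} = 3.548, so E[T] = 67.407.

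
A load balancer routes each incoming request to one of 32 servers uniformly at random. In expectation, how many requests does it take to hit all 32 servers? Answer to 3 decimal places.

129.872

Split into phases: going from k distinct to k+1 distinct takes on average 32/(32-k) requests.
E[T] = 32/32 + 32/31 + 32/30 + ... + 32/2 + 32/1 = 32·H_{32}.
H_{32} = 4.0585, so E[T] = 129.8718.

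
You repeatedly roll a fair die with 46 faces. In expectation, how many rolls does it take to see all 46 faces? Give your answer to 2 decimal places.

203.17

After k distinct faces have appeared, the next roll gives a new one with probability (46-k)/46, so the expected wait for the (k+1)-th is 46/(46-k).
E[T] = 46/46 + 46/45 + 46/44 + ... + 46/2 + 46/1 = 46·H_{46}.
H_{46} = 4.417, so E[T] = 203.168.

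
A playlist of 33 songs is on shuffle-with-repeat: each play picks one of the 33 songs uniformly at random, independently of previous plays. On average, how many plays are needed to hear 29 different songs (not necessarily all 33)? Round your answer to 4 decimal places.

66.1803

Going from k to k+1 distinct takes a geometric number of plays with mean 33/(33-k).
Sum over k = 0,...,28: E = 33/33 + 33/32 + 33/31 + ... + 33/6 + 33/5 = 66.18034.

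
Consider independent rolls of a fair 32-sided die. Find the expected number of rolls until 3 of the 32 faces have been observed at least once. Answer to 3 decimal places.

With k distinct faces already seen, the next new one arrives after an expected 32/(32-k) rolls.
Sum over k = 0,...,2: E = 32/32 + 32/31 + 32/30 = 3.0989.

3.099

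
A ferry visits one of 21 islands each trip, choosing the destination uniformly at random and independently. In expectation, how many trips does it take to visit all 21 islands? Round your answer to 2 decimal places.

76.55

After k distinct islands have appeared, the next trip gives a new one with probability (21-k)/21, so the expected wait for the (k+1)-th is 21/(21-k).
E[T] = 21/21 + 21/20 + 21/19 + ... + 21/2 + 21/1 = 21·H_{21}.
H_{21} = 3.645, so E[T] = 76.553.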